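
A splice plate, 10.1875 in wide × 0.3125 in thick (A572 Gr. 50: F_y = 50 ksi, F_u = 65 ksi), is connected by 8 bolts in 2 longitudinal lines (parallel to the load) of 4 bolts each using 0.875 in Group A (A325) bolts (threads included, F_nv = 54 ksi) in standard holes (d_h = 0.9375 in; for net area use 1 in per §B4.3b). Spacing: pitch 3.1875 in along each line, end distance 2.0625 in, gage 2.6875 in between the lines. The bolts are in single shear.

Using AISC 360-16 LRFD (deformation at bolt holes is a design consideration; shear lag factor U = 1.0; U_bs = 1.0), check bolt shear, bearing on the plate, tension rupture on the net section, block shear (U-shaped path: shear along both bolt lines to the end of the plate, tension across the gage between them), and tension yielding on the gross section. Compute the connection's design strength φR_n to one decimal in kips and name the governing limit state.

Bolt shear: A_b = π(0.875)²/4 = 0.60132 in². φR_n = 0.75 × 54 × 0.60132 × 8 × 1 = 194.8 kips.
Bearing (0.3125 in plate, F_u = 65 ksi): end bolts L_c = 2.0625 − 0.9375/2 = 1.59375, R_n = min(1.2×1.59375×0.3125×65, 2.4×0.875×0.3125×65) = 38.848 kips/bolt; interior L_c = 3.1875 − 0.9375 = 2.25, R_n = 42.656 kips/bolt. φR_n = 0.75 × (2×38.848 + 6×42.656) = 250.2 kips.
Tension rupture (net): A_n = (10.1875 − 2×1)×0.3125 = 2.5586 in² (U = 1.0, A_e = A_n). φR_n = 0.75 × 65 × 2.5586 = 124.7 kips.
Block shear: shear path 2×[2.0625+3×3.1875] = 2×11.625 in, A_gv = 7.2656, A_nv = 2×(11.625 − 3.5×1)×0.3125 = 5.0781 in²; tension across gage: (2.6875 − 1×1)×0.3125 = 0.52734 in². R_n = min(0.6×65×5.0781, 0.6×50×7.2656) + 1.0×65×0.52734 = min(198.05, 217.97) + 34.277 = 232.33 kips. φR_n = 0.75 × 232.33 = 174.2 kips.
Tension yield (gross): A_g = 10.1875×0.3125 = 3.1836 in². φR_n = 0.90 × 50 × 3.1836 = 143.3 kips.
Governing: min(194.8, 250.2, 124.7, 174.2, 143.3) = 124.7 kips → net-section rupture.

124.7 kips (net-section rupture governs)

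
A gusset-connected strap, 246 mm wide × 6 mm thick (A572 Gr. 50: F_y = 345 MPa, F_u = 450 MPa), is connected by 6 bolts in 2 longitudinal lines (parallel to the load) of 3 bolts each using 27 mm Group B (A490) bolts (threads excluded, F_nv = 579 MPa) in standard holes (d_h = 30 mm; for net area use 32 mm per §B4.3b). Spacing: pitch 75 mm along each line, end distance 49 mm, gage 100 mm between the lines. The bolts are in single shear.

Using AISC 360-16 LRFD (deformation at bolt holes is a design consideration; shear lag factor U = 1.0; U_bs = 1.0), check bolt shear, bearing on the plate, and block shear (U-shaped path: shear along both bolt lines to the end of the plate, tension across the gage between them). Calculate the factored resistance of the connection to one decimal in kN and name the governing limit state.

426.9 kN (block shear governs)

Bolt shear: A_b = π(27)²/4 = 572.56 mm². φR_n = 0.75 × 579 × 572.56 × 6 × 1 = 1491.8 kN.
Bearing (6 mm plate, F_u = 450 MPa): end bolts L_c = 49 − 30/2 = 34, R_n = min(1.2×34×6×450, 2.4×27×6×450) = 110.16 kN/bolt; interior L_c = 75 − 30 = 45, R_n = 145.8 kN/bolt. φR_n = 0.75 × (2×110.16 + 4×145.8) = 602.6 kN.
Block shear: shear path 2×[49+2×75] = 2×199 mm, A_gv = 2388, A_nv = 2×(199 − 2.5×32)×6 = 1428 mm²; tension across gage: (100 − 1×32)×6 = 408 mm². R_n = min(0.6×450×1428, 0.6×345×2388) + 1.0×450×408 = min(385.56, 494.32) + 183.6 = 569.16 kN. φR_n = 0.75 × 569.16 = 426.9 kN.
Governing: min(1491.8, 602.6, 426.9) = 426.9 kN → block shear.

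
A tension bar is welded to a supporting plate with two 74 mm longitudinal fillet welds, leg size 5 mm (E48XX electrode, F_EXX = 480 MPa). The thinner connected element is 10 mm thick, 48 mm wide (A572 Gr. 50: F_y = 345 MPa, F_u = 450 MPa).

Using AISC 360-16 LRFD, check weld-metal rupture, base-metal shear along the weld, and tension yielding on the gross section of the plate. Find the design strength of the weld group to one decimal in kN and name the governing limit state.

113.0 kN (weld metal governs)

Weld metal: throat = 0.707×5 = 3.535 mm, L = 2×74 = 148 mm. φR_n = 0.75 × 0.6 × 480 × 3.535 × 148 = 113.0 kN.
Base metal shear (10 mm plate): yield φR_n = 1.0×0.6×345×10×148 = 306.4 kN; rupture φR_n = 0.75×0.6×450×10×148 = 299.7 kN; take 299.7 kN (rupture).
Tension yield (gross): A_g = 48×10 = 480 mm². φR_n = 0.90 × 345 × 480 = 149.0 kN.
Governing: min(113.0, 299.7, 149.0) = 113.0 kN → weld metal.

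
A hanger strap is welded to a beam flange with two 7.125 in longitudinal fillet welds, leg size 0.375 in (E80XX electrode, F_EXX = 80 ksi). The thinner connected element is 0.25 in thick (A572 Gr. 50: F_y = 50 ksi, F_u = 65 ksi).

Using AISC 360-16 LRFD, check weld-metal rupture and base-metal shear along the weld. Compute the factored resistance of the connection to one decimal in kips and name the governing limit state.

Weld metal: throat = 0.707×0.375 = 0.26513 in, L = 2×7.125 = 14.25 in. φR_n = 0.75 × 0.6 × 80 × 0.26513 × 14.25 = 136.0 kips.
Base metal shear (0.25 in plate): yield φR_n = 1.0×0.6×50×0.25×14.25 = 106.9 kips; rupture φR_n = 0.75×0.6×65×0.25×14.25 = 104.2 kips; take 104.2 kips (rupture).
Governing: min(136.0, 104.2) = 104.2 kips → base-metal shear.

104.2 kips (base-metal shear governs)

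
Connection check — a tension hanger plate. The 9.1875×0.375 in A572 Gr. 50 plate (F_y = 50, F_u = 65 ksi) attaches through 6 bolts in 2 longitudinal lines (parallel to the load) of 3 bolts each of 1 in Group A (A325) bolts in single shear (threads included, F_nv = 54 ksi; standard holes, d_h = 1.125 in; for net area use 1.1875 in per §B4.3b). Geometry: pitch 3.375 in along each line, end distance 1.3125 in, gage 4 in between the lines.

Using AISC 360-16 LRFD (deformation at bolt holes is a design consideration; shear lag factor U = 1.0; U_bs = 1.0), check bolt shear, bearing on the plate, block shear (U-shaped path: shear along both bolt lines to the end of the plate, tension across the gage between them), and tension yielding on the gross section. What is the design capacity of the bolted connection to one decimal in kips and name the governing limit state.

155.0 kips (gross-section yield governs)

Bolt shear: A_b = π(1)²/4 = 0.7854 in². φR_n = 0.75 × 54 × 0.7854 × 6 × 1 = 190.9 kips.
Bearing (0.375 in plate, F_u = 65 ksi): end bolts L_c = 1.3125 − 1.125/2 = 0.75, R_n = min(1.2×0.75×0.375×65, 2.4×1×0.375×65) = 21.938 kips/bolt; interior L_c = 3.375 − 1.125 = 2.25, R_n = 58.5 kips/bolt. φR_n = 0.75 × (2×21.938 + 4×58.5) = 208.4 kips.
Block shear: shear path 2×[1.3125+2×3.375] = 2×8.0625 in, A_gv = 6.0469, A_nv = 2×(8.0625 − 2.5×1.1875)×0.375 = 3.8203 in²; tension across gage: (4 − 1×1.1875)×0.375 = 1.0547 in². R_n = min(0.6×65×3.8203, 0.6×50×6.0469) + 1.0×65×1.0547 = min(148.99, 181.41) + 68.556 = 217.55 kips. φR_n = 0.75 × 217.55 = 163.2 kips.
Tension yield (gross): A_g = 9.1875×0.375 = 3.4453 in². φR_n = 0.90 × 50 × 3.4453 = 155.0 kips.
Governing: min(190.9, 208.4, 163.2, 155.0) = 155.0 kips → gross-section yield.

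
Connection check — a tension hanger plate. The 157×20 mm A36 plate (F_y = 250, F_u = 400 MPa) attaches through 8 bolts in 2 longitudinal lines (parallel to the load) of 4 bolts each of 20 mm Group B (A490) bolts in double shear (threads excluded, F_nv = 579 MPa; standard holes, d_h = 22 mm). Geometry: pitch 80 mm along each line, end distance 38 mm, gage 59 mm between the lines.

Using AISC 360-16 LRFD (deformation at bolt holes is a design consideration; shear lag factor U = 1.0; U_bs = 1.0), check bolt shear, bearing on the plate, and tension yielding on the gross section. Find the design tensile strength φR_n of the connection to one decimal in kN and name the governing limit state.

Bolt shear: A_b = π(20)²/4 = 314.16 mm². φR_n = 0.75 × 579 × 314.16 × 8 × 2 = 2182.8 kN.
Bearing (20 mm plate, F_u = 400 MPa): end bolts L_c = 38 − 22/2 = 27, R_n = min(1.2×27×20×400, 2.4×20×20×400) = 259.2 kN/bolt; interior L_c = 80 − 22 = 58, R_n = 384 kN/bolt. φR_n = 0.75 × (2×259.2 + 6×384) = 2116.8 kN.
Tension yield (gross): A_g = 157×20 = 3140 mm². φR_n = 0.90 × 250 × 3140 = 706.5 kN.
Governing: min(2182.8, 2116.8, 706.5) = 706.5 kN → gross-section yield.

706.5 kN (gross-section yield governs)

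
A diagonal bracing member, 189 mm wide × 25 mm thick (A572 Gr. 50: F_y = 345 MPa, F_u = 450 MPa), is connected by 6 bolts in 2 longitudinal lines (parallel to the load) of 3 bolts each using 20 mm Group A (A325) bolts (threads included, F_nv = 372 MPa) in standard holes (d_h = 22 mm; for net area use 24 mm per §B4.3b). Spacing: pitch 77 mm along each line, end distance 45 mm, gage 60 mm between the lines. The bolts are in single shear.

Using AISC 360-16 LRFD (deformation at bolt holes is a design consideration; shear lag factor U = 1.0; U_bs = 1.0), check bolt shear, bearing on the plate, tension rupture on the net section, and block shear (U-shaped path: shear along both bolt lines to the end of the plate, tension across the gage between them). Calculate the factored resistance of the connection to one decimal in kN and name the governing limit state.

525.9 kN (bolt shear governs)

Bolt shear: A_b = π(20)²/4 = 314.16 mm². φR_n = 0.75 × 372 × 314.16 × 6 × 1 = 525.9 kN.
Bearing (25 mm plate, F_u = 450 MPa): end bolts L_c = 45 − 22/2 = 34, R_n = min(1.2×34×25×450, 2.4×20×25×450) = 459 kN/bolt; interior L_c = 77 − 22 = 55, R_n = 540 kN/bolt. φR_n = 0.75 × (2×459 + 4×540) = 2308.5 kN.
Tension rupture (net): A_n = (189 − 2×24)×25 = 3525 mm² (U = 1.0, A_e = A_n). φR_n = 0.75 × 450 × 3525 = 1189.7 kN.
Block shear: shear path 2×[45+2×77] = 2×199 mm, A_gv = 9950, A_nv = 2×(199 − 2.5×24)×25 = 6950 mm²; tension across gage: (60 − 1×24)×25 = 900 mm². R_n = min(0.6×450×6950, 0.6×345×9950) + 1.0×450×900 = min(1876.5, 2059.7) + 405 = 2281.5 kN. φR_n = 0.75 × 2281.5 = 1711.1 kN.
Governing: min(525.9, 2308.5, 1189.7, 1711.1) = 525.9 kN → bolt shear.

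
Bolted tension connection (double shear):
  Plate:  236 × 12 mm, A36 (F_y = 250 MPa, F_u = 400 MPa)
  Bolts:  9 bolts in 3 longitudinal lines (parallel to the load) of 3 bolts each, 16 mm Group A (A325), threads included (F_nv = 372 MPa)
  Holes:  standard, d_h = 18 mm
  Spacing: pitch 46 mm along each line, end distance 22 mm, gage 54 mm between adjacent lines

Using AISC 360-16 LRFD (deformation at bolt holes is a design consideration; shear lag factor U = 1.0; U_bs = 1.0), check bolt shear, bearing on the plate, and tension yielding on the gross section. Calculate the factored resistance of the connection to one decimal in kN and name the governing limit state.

Bolt shear: A_b = π(16)²/4 = 201.06 mm². φR_n = 0.75 × 372 × 201.06 × 9 × 2 = 1009.7 kN.
Bearing (12 mm plate, F_u = 400 MPa): end bolts L_c = 22 − 18/2 = 13, R_n = min(1.2×13×12×400, 2.4×16×12×400) = 74.88 kN/bolt; interior L_c = 46 − 18 = 28, R_n = 161.28 kN/bolt. φR_n = 0.75 × (3×74.88 + 6×161.28) = 894.2 kN.
Tension yield (gross): A_g = 236×12 = 2832 mm². φR_n = 0.90 × 250 × 2832 = 637.2 kN.
Governing: min(1009.7, 894.2, 637.2) = 637.2 kN → gross-section yield.

637.2 kN (gross-section yield governs)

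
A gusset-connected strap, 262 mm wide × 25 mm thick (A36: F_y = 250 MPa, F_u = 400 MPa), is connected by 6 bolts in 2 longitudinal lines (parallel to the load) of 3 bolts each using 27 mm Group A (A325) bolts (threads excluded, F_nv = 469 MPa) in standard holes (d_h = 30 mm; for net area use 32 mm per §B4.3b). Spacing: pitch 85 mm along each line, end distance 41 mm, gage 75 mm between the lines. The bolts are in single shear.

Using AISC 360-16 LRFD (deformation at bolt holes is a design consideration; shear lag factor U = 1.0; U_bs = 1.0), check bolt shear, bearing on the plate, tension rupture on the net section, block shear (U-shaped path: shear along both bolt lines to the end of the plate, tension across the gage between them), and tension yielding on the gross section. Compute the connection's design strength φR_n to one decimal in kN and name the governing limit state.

1208.4 kN (bolt shear governs)

Bolt shear: A_b = π(27)²/4 = 572.56 mm². φR_n = 0.75 × 469 × 572.56 × 6 × 1 = 1208.4 kN.
Bearing (25 mm plate, F_u = 400 MPa): end bolts L_c = 41 − 30/2 = 26, R_n = min(1.2×26×25×400, 2.4×27×25×400) = 312 kN/bolt; interior L_c = 85 − 30 = 55, R_n = 648 kN/bolt. φR_n = 0.75 × (2×312 + 4×648) = 2412.0 kN.
Tension rupture (net): A_n = (262 − 2×32)×25 = 4950 mm² (U = 1.0, A_e = A_n). φR_n = 0.75 × 400 × 4950 = 1485.0 kN.
Block shear: shear path 2×[41+2×85] = 2×211 mm, A_gv = 10550, A_nv = 2×(211 − 2.5×32)×25 = 6550 mm²; tension across gage: (75 − 1×32)×25 = 1075 mm². R_n = min(0.6×400×6550, 0.6×250×10550) + 1.0×400×1075 = min(1572, 1582.5) + 430 = 2002 kN. φR_n = 0.75 × 2002 = 1501.5 kN.
Tension yield (gross): A_g = 262×25 = 6550 mm². φR_n = 0.90 × 250 × 6550 = 1473.8 kN.
Governing: min(1208.4, 2412.0, 1485.0, 1501.5, 1473.8) = 1208.4 kN → bolt shear.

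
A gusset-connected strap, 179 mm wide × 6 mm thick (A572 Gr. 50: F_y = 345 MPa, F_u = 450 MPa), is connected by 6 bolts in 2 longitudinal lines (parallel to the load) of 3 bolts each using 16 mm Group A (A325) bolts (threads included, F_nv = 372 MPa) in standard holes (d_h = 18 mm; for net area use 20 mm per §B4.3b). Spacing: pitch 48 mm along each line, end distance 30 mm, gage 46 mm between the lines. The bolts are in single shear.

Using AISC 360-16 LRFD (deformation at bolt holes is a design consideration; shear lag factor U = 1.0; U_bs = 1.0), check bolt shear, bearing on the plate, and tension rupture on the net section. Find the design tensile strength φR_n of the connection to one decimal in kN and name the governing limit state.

Bolt shear: A_b = π(16)²/4 = 201.06 mm². φR_n = 0.75 × 372 × 201.06 × 6 × 1 = 336.6 kN.
Bearing (6 mm plate, F_u = 450 MPa): end bolts L_c = 30 − 18/2 = 21, R_n = min(1.2×21×6×450, 2.4×16×6×450) = 68.04 kN/bolt; interior L_c = 48 − 18 = 30, R_n = 97.2 kN/bolt. φR_n = 0.75 × (2×68.04 + 4×97.2) = 393.7 kN.
Tension rupture (net): A_n = (179 − 2×20)×6 = 834 mm² (U = 1.0, A_e = A_n). φR_n = 0.75 × 450 × 834 = 281.5 kN.
Governing: min(336.6, 393.7, 281.5) = 281.5 kN → net-section rupture.

281.5 kN (net-section rupture governs)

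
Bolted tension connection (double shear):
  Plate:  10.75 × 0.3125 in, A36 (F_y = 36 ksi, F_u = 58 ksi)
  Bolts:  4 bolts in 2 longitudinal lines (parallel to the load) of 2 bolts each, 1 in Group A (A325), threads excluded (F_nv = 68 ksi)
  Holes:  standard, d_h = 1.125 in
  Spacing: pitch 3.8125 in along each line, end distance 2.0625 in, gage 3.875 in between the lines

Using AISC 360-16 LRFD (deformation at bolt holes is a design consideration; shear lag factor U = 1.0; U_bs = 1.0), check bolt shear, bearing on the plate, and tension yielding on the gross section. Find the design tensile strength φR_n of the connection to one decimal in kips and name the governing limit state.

108.8 kips (gross-section yield governs)

Bolt shear: A_b = π(1)²/4 = 0.7854 in². φR_n = 0.75 × 68 × 0.7854 × 4 × 2 = 320.4 kips.
Bearing (0.3125 in plate, F_u = 58 ksi): end bolts L_c = 2.0625 − 1.125/2 = 1.5, R_n = min(1.2×1.5×0.3125×58, 2.4×1×0.3125×58) = 32.625 kips/bolt; interior L_c = 3.8125 − 1.125 = 2.6875, R_n = 43.5 kips/bolt. φR_n = 0.75 × (2×32.625 + 2×43.5) = 114.2 kips.
Tension yield (gross): A_g = 10.75×0.3125 = 3.3594 in². φR_n = 0.90 × 36 × 3.3594 = 108.8 kips.
Governing: min(320.4, 114.2, 108.8) = 108.8 kips → gross-section yield.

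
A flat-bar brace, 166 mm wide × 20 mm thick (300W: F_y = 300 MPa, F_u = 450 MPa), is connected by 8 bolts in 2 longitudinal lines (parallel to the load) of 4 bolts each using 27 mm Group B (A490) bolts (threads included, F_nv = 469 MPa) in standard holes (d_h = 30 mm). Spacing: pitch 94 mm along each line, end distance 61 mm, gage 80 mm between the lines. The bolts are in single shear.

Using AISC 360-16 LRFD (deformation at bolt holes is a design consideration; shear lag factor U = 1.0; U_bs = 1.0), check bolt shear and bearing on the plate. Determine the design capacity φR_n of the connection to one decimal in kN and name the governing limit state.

Bolt shear: A_b = π(27)²/4 = 572.56 mm². φR_n = 0.75 × 469 × 572.56 × 8 × 1 = 1611.2 kN.
Bearing (20 mm plate, F_u = 450 MPa): end bolts L_c = 61 − 30/2 = 46, R_n = min(1.2×46×20×450, 2.4×27×20×450) = 496.8 kN/bolt; interior L_c = 94 − 30 = 64, R_n = 583.2 kN/bolt. φR_n = 0.75 × (2×496.8 + 6×583.2) = 3369.6 kN.
Governing: min(1611.2, 3369.6) = 1611.2 kN → bolt shear.

1611.2 kN (bolt shear governs)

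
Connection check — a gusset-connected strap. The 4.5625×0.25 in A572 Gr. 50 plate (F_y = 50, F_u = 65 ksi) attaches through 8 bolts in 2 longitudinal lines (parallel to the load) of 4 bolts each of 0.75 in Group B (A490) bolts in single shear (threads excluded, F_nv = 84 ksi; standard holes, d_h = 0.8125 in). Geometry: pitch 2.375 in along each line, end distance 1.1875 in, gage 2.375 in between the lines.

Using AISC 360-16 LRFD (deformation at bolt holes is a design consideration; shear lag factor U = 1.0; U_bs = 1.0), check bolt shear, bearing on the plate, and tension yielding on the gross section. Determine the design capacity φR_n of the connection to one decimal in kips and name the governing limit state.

Bolt shear: A_b = π(0.75)²/4 = 0.44179 in². φR_n = 0.75 × 84 × 0.44179 × 8 × 1 = 222.7 kips.
Bearing (0.25 in plate, F_u = 65 ksi): end bolts L_c = 1.1875 − 0.8125/2 = 0.78125, R_n = min(1.2×0.78125×0.25×65, 2.4×0.75×0.25×65) = 15.234 kips/bolt; interior L_c = 2.375 − 0.8125 = 1.5625, R_n = 29.25 kips/bolt. φR_n = 0.75 × (2×15.234 + 6×29.25) = 154.5 kips.
Tension yield (gross): A_g = 4.5625×0.25 = 1.1406 in². φR_n = 0.90 × 50 × 1.1406 = 51.3 kips.
Governing: min(222.7, 154.5, 51.3) = 51.3 kips → gross-section yield.

51.3 kips (gross-section yield governs)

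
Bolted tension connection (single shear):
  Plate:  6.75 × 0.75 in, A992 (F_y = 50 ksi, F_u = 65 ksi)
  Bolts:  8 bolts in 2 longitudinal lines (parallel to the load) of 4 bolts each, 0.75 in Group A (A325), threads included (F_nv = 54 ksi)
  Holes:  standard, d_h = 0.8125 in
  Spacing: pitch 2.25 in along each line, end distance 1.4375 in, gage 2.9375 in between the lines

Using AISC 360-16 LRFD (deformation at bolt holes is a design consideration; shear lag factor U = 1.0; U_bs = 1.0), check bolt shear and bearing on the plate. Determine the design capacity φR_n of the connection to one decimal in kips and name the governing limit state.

Bolt shear: A_b = π(0.75)²/4 = 0.44179 in². φR_n = 0.75 × 54 × 0.44179 × 8 × 1 = 143.1 kips.
Bearing (0.75 in plate, F_u = 65 ksi): end bolts L_c = 1.4375 − 0.8125/2 = 1.03125, R_n = min(1.2×1.03125×0.75×65, 2.4×0.75×0.75×65) = 60.328 kips/bolt; interior L_c = 2.25 − 0.8125 = 1.4375, R_n = 84.094 kips/bolt. φR_n = 0.75 × (2×60.328 + 6×84.094) = 468.9 kips.
Governing: min(143.1, 468.9) = 143.1 kips → bolt shear.

143.1 kips (bolt shear governs)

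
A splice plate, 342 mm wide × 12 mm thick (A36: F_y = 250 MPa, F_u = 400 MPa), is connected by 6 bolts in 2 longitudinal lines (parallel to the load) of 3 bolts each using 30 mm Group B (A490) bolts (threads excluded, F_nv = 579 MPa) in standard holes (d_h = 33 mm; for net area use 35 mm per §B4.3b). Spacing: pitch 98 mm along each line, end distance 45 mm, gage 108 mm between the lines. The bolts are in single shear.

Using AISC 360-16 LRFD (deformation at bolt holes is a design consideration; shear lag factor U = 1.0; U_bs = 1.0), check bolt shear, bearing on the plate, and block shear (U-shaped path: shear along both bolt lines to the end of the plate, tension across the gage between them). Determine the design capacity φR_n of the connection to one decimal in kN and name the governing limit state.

Bolt shear: A_b = π(30)²/4 = 706.86 mm². φR_n = 0.75 × 579 × 706.86 × 6 × 1 = 1841.7 kN.
Bearing (12 mm plate, F_u = 400 MPa): end bolts L_c = 45 − 33/2 = 28.5, R_n = min(1.2×28.5×12×400, 2.4×30×12×400) = 164.16 kN/bolt; interior L_c = 98 − 33 = 65, R_n = 345.6 kN/bolt. φR_n = 0.75 × (2×164.16 + 4×345.6) = 1283.0 kN.
Block shear: shear path 2×[45+2×98] = 2×241 mm, A_gv = 5784, A_nv = 2×(241 − 2.5×35)×12 = 3684 mm²; tension across gage: (108 − 1×35)×12 = 876 mm². R_n = min(0.6×400×3684, 0.6×250×5784) + 1.0×400×876 = min(884.16, 867.6) + 350.4 = 1218 kN. φR_n = 0.75 × 1218 = 913.5 kN.
Governing: min(1841.7, 1283.0, 913.5) = 913.5 kN → block shear.

913.5 kN (block shear governs)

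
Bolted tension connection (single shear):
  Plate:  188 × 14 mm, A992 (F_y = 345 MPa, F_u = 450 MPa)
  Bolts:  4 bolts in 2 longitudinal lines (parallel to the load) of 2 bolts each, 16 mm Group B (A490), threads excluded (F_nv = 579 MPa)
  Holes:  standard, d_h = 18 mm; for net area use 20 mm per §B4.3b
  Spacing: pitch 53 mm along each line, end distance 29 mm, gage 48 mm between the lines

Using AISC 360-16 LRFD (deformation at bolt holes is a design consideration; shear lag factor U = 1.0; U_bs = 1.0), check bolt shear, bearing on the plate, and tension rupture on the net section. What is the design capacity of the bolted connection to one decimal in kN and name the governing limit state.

349.2 kN (bolt shear governs)

Bolt shear: A_b = π(16)²/4 = 201.06 mm². φR_n = 0.75 × 579 × 201.06 × 4 × 1 = 349.2 kN.
Bearing (14 mm plate, F_u = 450 MPa): end bolts L_c = 29 − 18/2 = 20, R_n = min(1.2×20×14×450, 2.4×16×14×450) = 151.2 kN/bolt; interior L_c = 53 − 18 = 35, R_n = 241.92 kN/bolt. φR_n = 0.75 × (2×151.2 + 2×241.92) = 589.7 kN.
Tension rupture (net): A_n = (188 − 2×20)×14 = 2072 mm² (U = 1.0, A_e = A_n). φR_n = 0.75 × 450 × 2072 = 699.3 kN.
Governing: min(349.2, 589.7, 699.3) = 349.2 kN → bolt shear.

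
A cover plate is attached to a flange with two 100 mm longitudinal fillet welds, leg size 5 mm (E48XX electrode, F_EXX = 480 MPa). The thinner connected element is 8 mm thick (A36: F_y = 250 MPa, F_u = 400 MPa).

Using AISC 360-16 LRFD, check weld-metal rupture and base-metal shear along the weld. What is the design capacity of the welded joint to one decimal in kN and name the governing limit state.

Weld metal: throat = 0.707×5 = 3.535 mm, L = 2×100 = 200 mm. φR_n = 0.75 × 0.6 × 480 × 3.535 × 200 = 152.7 kN.
Base metal shear (8 mm plate): yield φR_n = 1.0×0.6×250×8×200 = 240.0 kN; rupture φR_n = 0.75×0.6×400×8×200 = 288.0 kN; take 240.0 kN (yield).
Governing: min(152.7, 240.0) = 152.7 kN → weld metal.

152.7 kN (weld metal governs)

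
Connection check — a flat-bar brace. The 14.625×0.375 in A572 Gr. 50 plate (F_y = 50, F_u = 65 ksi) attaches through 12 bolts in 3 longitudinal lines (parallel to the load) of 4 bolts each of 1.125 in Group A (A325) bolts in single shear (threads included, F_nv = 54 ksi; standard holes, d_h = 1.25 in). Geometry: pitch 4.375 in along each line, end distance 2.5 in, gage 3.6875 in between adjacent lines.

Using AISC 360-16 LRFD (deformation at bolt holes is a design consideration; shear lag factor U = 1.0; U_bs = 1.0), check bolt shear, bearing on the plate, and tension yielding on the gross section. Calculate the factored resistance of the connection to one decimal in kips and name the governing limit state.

246.8 kips (gross-section yield governs)

Bolt shear: A_b = π(1.125)²/4 = 0.99402 in². φR_n = 0.75 × 54 × 0.99402 × 12 × 1 = 483.1 kips.
Bearing (0.375 in plate, F_u = 65 ksi): end bolts L_c = 2.5 − 1.25/2 = 1.875, R_n = min(1.2×1.875×0.375×65, 2.4×1.125×0.375×65) = 54.844 kips/bolt; interior L_c = 4.375 − 1.25 = 3.125, R_n = 65.813 kips/bolt. φR_n = 0.75 × (3×54.844 + 9×65.813) = 567.6 kips.
Tension yield (gross): A_g = 14.625×0.375 = 5.4844 in². φR_n = 0.90 × 50 × 5.4844 = 246.8 kips.
Governing: min(483.1, 567.6, 246.8) = 246.8 kips → gross-section yield.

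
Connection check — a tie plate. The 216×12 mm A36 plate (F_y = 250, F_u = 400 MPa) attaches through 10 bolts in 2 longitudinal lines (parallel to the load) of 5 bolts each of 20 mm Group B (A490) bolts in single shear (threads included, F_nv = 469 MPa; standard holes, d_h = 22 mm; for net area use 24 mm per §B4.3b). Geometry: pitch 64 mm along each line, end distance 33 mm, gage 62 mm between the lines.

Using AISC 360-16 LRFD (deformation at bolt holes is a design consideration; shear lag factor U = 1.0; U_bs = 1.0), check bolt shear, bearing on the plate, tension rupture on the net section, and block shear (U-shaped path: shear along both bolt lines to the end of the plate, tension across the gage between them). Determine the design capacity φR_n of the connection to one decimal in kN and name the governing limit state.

Bolt shear: A_b = π(20)²/4 = 314.16 mm². φR_n = 0.75 × 469 × 314.16 × 10 × 1 = 1105.1 kN.
Bearing (12 mm plate, F_u = 400 MPa): end bolts L_c = 33 − 22/2 = 22, R_n = min(1.2×22×12×400, 2.4×20×12×400) = 126.72 kN/bolt; interior L_c = 64 − 22 = 42, R_n = 230.4 kN/bolt. φR_n = 0.75 × (2×126.72 + 8×230.4) = 1572.5 kN.
Tension rupture (net): A_n = (216 − 2×24)×12 = 2016 mm² (U = 1.0, A_e = A_n). φR_n = 0.75 × 400 × 2016 = 604.8 kN.
Block shear: shear path 2×[33+4×64] = 2×289 mm, A_gv = 6936, A_nv = 2×(289 − 4.5×24)×12 = 4344 mm²; tension across gage: (62 − 1×24)×12 = 456 mm². R_n = min(0.6×400×4344, 0.6×250×6936) + 1.0×400×456 = min(1042.6, 1040.4) + 182.4 = 1222.8 kN. φR_n = 0.75 × 1222.8 = 917.1 kN.
Governing: min(1105.1, 1572.5, 604.8, 917.1) = 604.8 kN → net-section rupture.

604.8 kN (net-section rupture governs)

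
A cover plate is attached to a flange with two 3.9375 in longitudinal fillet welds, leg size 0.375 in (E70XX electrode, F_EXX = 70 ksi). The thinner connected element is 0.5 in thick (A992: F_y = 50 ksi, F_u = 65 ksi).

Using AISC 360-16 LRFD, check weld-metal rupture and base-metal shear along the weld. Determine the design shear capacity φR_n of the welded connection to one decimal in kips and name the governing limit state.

65.8 kips (weld metal governs)

Weld metal: throat = 0.707×0.375 = 0.26513 in, L = 2×3.9375 = 7.875 in. φR_n = 0.75 × 0.6 × 70 × 0.26513 × 7.875 = 65.8 kips.
Base metal shear (0.5 in plate): yield φR_n = 1.0×0.6×50×0.5×7.875 = 118.1 kips; rupture φR_n = 0.75×0.6×65×0.5×7.875 = 115.2 kips; take 115.2 kips (rupture).
Governing: min(65.8, 115.2) = 65.8 kips → weld metal.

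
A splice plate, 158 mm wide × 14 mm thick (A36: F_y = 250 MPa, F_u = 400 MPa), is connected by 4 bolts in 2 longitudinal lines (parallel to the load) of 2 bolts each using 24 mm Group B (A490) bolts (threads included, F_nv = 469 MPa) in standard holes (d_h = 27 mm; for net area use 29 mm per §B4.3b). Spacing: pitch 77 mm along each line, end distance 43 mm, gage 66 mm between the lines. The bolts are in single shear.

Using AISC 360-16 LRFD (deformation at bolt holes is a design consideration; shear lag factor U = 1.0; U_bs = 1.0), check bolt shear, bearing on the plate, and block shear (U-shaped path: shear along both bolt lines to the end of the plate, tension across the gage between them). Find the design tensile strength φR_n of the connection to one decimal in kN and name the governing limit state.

Bolt shear: A_b = π(24)²/4 = 452.39 mm². φR_n = 0.75 × 469 × 452.39 × 4 × 1 = 636.5 kN.
Bearing (14 mm plate, F_u = 400 MPa): end bolts L_c = 43 − 27/2 = 29.5, R_n = min(1.2×29.5×14×400, 2.4×24×14×400) = 198.24 kN/bolt; interior L_c = 77 − 27 = 50, R_n = 322.56 kN/bolt. φR_n = 0.75 × (2×198.24 + 2×322.56) = 781.2 kN.
Block shear: shear path 2×[43+1×77] = 2×120 mm, A_gv = 3360, A_nv = 2×(120 − 1.5×29)×14 = 2142 mm²; tension across gage: (66 − 1×29)×14 = 518 mm². R_n = min(0.6×400×2142, 0.6×250×3360) + 1.0×400×518 = min(514.08, 504) + 207.2 = 711.2 kN. φR_n = 0.75 × 711.2 = 533.4 kN.
Governing: min(636.5, 781.2, 533.4) = 533.4 kN → block shear.

533.4 kN (block shear governs)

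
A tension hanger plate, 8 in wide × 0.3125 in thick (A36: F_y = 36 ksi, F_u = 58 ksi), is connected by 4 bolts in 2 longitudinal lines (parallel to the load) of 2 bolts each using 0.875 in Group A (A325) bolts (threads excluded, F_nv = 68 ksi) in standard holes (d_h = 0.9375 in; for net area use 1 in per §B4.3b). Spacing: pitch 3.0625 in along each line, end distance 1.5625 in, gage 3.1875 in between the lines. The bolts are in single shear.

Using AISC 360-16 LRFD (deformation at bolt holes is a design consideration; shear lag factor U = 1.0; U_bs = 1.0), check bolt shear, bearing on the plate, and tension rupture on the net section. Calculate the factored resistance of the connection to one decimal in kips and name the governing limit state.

Bolt shear: A_b = π(0.875)²/4 = 0.60132 in². φR_n = 0.75 × 68 × 0.60132 × 4 × 1 = 122.7 kips.
Bearing (0.3125 in plate, F_u = 58 ksi): end bolts L_c = 1.5625 − 0.9375/2 = 1.09375, R_n = min(1.2×1.09375×0.3125×58, 2.4×0.875×0.3125×58) = 23.789 kips/bolt; interior L_c = 3.0625 − 0.9375 = 2.125, R_n = 38.063 kips/bolt. φR_n = 0.75 × (2×23.789 + 2×38.063) = 92.8 kips.
Tension rupture (net): A_n = (8 − 2×1)×0.3125 = 1.875 in² (U = 1.0, A_e = A_n). φR_n = 0.75 × 58 × 1.875 = 81.6 kips.
Governing: min(122.7, 92.8, 81.6) = 81.6 kips → net-section rupture.

81.6 kips (net-section rupture governs)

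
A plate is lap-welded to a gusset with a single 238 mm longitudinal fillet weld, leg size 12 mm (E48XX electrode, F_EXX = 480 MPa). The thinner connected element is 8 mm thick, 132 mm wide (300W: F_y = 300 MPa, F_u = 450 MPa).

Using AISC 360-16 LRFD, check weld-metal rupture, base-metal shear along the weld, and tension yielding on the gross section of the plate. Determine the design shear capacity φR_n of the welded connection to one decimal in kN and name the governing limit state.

285.1 kN (gross-section yield governs)

Weld metal: throat = 0.707×12 = 8.484 mm, L = 238 mm. φR_n = 0.75 × 0.6 × 480 × 8.484 × 238 = 436.1 kN.
Base metal shear (8 mm plate): yield φR_n = 1.0×0.6×300×8×238 = 342.7 kN; rupture φR_n = 0.75×0.6×450×8×238 = 385.6 kN; take 342.7 kN (yield).
Tension yield (gross): A_g = 132×8 = 1056 mm². φR_n = 0.90 × 300 × 1056 = 285.1 kN.
Governing: min(436.1, 342.7, 285.1) = 285.1 kN → gross-section yield.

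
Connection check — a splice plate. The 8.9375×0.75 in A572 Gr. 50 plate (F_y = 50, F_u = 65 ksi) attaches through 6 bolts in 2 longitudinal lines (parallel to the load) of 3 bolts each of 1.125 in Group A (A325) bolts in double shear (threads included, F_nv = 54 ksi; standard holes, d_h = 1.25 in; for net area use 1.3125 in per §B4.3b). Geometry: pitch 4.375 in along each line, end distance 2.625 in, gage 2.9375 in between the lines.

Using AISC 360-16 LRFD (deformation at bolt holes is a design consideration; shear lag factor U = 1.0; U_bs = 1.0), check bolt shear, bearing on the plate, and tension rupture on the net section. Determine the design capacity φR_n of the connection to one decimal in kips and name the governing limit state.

Bolt shear: A_b = π(1.125)²/4 = 0.99402 in². φR_n = 0.75 × 54 × 0.99402 × 6 × 2 = 483.1 kips.
Bearing (0.75 in plate, F_u = 65 ksi): end bolts L_c = 2.625 − 1.25/2 = 2, R_n = min(1.2×2×0.75×65, 2.4×1.125×0.75×65) = 117 kips/bolt; interior L_c = 4.375 − 1.25 = 3.125, R_n = 131.63 kips/bolt. φR_n = 0.75 × (2×117 + 4×131.63) = 570.4 kips.
Tension rupture (net): A_n = (8.9375 − 2×1.3125)×0.75 = 4.7344 in² (U = 1.0, A_e = A_n). φR_n = 0.75 × 65 × 4.7344 = 230.8 kips.
Governing: min(483.1, 570.4, 230.8) = 230.8 kips → net-section rupture.

230.8 kips (net-section rupture governs)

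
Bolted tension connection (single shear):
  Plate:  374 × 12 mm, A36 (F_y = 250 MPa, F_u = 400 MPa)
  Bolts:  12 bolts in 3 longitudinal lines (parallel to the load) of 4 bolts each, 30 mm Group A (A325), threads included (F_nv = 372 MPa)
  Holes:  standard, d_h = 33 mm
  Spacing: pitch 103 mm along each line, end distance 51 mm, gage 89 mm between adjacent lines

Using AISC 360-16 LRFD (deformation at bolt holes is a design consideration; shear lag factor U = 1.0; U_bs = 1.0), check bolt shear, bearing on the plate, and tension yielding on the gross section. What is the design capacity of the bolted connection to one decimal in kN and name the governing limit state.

1009.8 kN (gross-section yield governs)

Bolt shear: A_b = π(30)²/4 = 706.86 mm². φR_n = 0.75 × 372 × 706.86 × 12 × 1 = 2366.6 kN.
Bearing (12 mm plate, F_u = 400 MPa): end bolts L_c = 51 − 33/2 = 34.5, R_n = min(1.2×34.5×12×400, 2.4×30×12×400) = 198.72 kN/bolt; interior L_c = 103 − 33 = 70, R_n = 345.6 kN/bolt. φR_n = 0.75 × (3×198.72 + 9×345.6) = 2779.9 kN.
Tension yield (gross): A_g = 374×12 = 4488 mm². φR_n = 0.90 × 250 × 4488 = 1009.8 kN.
Governing: min(2366.6, 2779.9, 1009.8) = 1009.8 kN → gross-section yield.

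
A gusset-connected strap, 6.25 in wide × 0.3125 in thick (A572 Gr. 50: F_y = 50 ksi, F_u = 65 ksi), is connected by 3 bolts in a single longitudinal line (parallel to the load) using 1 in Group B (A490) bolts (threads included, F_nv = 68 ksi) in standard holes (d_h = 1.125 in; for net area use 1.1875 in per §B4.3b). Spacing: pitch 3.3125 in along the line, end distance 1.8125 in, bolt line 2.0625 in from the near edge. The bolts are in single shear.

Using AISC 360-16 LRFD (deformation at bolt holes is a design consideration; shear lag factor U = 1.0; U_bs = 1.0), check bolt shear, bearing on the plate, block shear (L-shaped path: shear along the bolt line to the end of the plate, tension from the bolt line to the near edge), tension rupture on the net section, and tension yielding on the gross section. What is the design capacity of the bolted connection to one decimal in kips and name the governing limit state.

72.4 kips (block shear governs)

Bolt shear: A_b = π(1)²/4 = 0.7854 in². φR_n = 0.75 × 68 × 0.7854 × 3 × 1 = 120.2 kips.
Bearing (0.3125 in plate, F_u = 65 ksi): end bolts L_c = 1.8125 − 1.125/2 = 1.25, R_n = min(1.2×1.25×0.3125×65, 2.4×1×0.3125×65) = 30.469 kips/bolt; interior L_c = 3.3125 − 1.125 = 2.1875, R_n = 48.75 kips/bolt. φR_n = 0.75 × (1×30.469 + 2×48.75) = 96.0 kips.
Block shear: shear path 1×[1.8125+2×3.3125] = 1×8.4375 in, A_gv = 2.6367, A_nv = 1×(8.4375 − 2.5×1.1875)×0.3125 = 1.709 in²; tension to near edge: (2.0625 − 0.5×1.1875)×0.3125 = 0.45898 in². R_n = min(0.6×65×1.709, 0.6×50×2.6367) + 1.0×65×0.45898 = min(66.651, 79.101) + 29.834 = 96.485 kips. φR_n = 0.75 × 96.485 = 72.4 kips.
Tension rupture (net): A_n = (6.25 − 1×1.1875)×0.3125 = 1.582 in² (U = 1.0, A_e = A_n). φR_n = 0.75 × 65 × 1.582 = 77.1 kips.
Tension yield (gross): A_g = 6.25×0.3125 = 1.9531 in². φR_n = 0.90 × 50 × 1.9531 = 87.9 kips.
Governing: min(120.2, 96.0, 72.4, 77.1, 87.9) = 72.4 kips → block shear.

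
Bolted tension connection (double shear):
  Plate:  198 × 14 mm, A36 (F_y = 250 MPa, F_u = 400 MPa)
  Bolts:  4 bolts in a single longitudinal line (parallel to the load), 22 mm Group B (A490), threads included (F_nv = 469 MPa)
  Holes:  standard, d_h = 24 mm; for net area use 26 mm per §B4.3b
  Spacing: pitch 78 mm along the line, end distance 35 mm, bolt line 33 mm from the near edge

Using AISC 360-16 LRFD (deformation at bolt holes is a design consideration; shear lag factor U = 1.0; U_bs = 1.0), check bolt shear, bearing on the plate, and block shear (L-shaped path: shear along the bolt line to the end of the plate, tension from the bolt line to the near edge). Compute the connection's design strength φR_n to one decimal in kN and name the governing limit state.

507.7 kN (block shear governs)

Bolt shear: A_b = π(22)²/4 = 380.13 mm². φR_n = 0.75 × 469 × 380.13 × 4 × 2 = 1069.7 kN.
Bearing (14 mm plate, F_u = 400 MPa): end bolts L_c = 35 − 24/2 = 23, R_n = min(1.2×23×14×400, 2.4×22×14×400) = 154.56 kN/bolt; interior L_c = 78 − 24 = 54, R_n = 295.68 kN/bolt. φR_n = 0.75 × (1×154.56 + 3×295.68) = 781.2 kN.
Block shear: shear path 1×[35+3×78] = 1×269 mm, A_gv = 3766, A_nv = 1×(269 − 3.5×26)×14 = 2492 mm²; tension to near edge: (33 − 0.5×26)×14 = 280 mm². R_n = min(0.6×400×2492, 0.6×250×3766) + 1.0×400×280 = min(598.08, 564.9) + 112 = 676.9 kN. φR_n = 0.75 × 676.9 = 507.7 kN.
Governing: min(1069.7, 781.2, 507.7) = 507.7 kN → block shear.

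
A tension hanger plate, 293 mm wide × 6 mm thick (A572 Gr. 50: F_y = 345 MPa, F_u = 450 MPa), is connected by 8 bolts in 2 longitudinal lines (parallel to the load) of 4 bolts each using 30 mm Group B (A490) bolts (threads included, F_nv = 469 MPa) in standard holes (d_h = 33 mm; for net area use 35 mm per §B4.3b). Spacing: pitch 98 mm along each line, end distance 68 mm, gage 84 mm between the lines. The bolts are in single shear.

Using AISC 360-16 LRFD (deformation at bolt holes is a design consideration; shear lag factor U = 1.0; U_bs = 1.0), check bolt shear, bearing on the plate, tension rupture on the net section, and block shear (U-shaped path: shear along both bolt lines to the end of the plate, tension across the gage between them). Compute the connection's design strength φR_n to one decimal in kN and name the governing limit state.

451.6 kN (net-section rupture governs)

Bolt shear: A_b = π(30)²/4 = 706.86 mm². φR_n = 0.75 × 469 × 706.86 × 8 × 1 = 1989.1 kN.
Bearing (6 mm plate, F_u = 450 MPa): end bolts L_c = 68 − 33/2 = 51.5, R_n = min(1.2×51.5×6×450, 2.4×30×6×450) = 166.86 kN/bolt; interior L_c = 98 − 33 = 65, R_n = 194.4 kN/bolt. φR_n = 0.75 × (2×166.86 + 6×194.4) = 1125.1 kN.
Tension rupture (net): A_n = (293 − 2×35)×6 = 1338 mm² (U = 1.0, A_e = A_n). φR_n = 0.75 × 450 × 1338 = 451.6 kN.
Block shear: shear path 2×[68+3×98] = 2×362 mm, A_gv = 4344, A_nv = 2×(362 − 3.5×35)×6 = 2874 mm²; tension across gage: (84 − 1×35)×6 = 294 mm². R_n = min(0.6×450×2874, 0.6×345×4344) + 1.0×450×294 = min(775.98, 899.21) + 132.3 = 908.28 kN. φR_n = 0.75 × 908.28 = 681.2 kN.
Governing: min(1989.1, 1125.1, 451.6, 681.2) = 451.6 kN → net-section rupture.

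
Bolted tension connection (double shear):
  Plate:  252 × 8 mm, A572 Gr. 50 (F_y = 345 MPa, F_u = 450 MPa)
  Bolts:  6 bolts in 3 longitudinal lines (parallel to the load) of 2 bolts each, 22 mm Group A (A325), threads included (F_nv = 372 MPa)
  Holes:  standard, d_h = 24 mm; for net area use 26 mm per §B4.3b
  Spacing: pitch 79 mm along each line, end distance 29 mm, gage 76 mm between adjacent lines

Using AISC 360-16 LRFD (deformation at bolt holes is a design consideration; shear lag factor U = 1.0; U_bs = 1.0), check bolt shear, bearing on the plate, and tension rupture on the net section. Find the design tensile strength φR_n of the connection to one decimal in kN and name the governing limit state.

469.8 kN (net-section rupture governs)

Bolt shear: A_b = π(22)²/4 = 380.13 mm². φR_n = 0.75 × 372 × 380.13 × 6 × 2 = 1272.7 kN.
Bearing (8 mm plate, F_u = 450 MPa): end bolts L_c = 29 − 24/2 = 17, R_n = min(1.2×17×8×450, 2.4×22×8×450) = 73.44 kN/bolt; interior L_c = 79 − 24 = 55, R_n = 190.08 kN/bolt. φR_n = 0.75 × (3×73.44 + 3×190.08) = 592.9 kN.
Tension rupture (net): A_n = (252 − 3×26)×8 = 1392 mm² (U = 1.0, A_e = A_n). φR_n = 0.75 × 450 × 1392 = 469.8 kN.
Governing: min(1272.7, 592.9, 469.8) = 469.8 kN → net-section rupture.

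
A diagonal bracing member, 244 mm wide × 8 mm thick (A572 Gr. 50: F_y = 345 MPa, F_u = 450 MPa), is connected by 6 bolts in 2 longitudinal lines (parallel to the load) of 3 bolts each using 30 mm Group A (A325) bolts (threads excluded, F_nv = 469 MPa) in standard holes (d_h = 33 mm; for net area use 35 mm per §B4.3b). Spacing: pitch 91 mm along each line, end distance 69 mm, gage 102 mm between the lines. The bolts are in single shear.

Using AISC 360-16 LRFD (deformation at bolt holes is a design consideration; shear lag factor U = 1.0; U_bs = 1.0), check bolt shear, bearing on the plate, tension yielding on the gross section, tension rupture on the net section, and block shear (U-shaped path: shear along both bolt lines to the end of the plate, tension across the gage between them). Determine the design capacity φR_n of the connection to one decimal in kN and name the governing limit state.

Bolt shear: A_b = π(30)²/4 = 706.86 mm². φR_n = 0.75 × 469 × 706.86 × 6 × 1 = 1491.8 kN.
Bearing (8 mm plate, F_u = 450 MPa): end bolts L_c = 69 − 33/2 = 52.5, R_n = min(1.2×52.5×8×450, 2.4×30×8×450) = 226.8 kN/bolt; interior L_c = 91 − 33 = 58, R_n = 250.56 kN/bolt. φR_n = 0.75 × (2×226.8 + 4×250.56) = 1091.9 kN.
Tension yield (gross): A_g = 244×8 = 1952 mm². φR_n = 0.90 × 345 × 1952 = 606.1 kN.
Tension rupture (net): A_n = (244 − 2×35)×8 = 1392 mm² (U = 1.0, A_e = A_n). φR_n = 0.75 × 450 × 1392 = 469.8 kN.
Block shear: shear path 2×[69+2×91] = 2×251 mm, A_gv = 4016, A_nv = 2×(251 − 2.5×35)×8 = 2616 mm²; tension across gage: (102 − 1×35)×8 = 536 mm². R_n = min(0.6×450×2616, 0.6×345×4016) + 1.0×450×536 = min(706.32, 831.31) + 241.2 = 947.52 kN. φR_n = 0.75 × 947.52 = 710.6 kN.
Governing: min(1491.8, 1091.9, 606.1, 469.8, 710.6) = 469.8 kN → net-section rupture.

469.8 kN (net-section rupture governs)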